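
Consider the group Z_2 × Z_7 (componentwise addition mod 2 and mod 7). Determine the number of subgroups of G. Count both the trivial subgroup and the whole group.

|G| = 14, so by Lagrange every subgroup order divides 14. Divisors: 1, 2, 7, 14.
Subgroups by order — order 1: 1; order 2: 1; order 7: 1; order 14: 1.
Total: 1 + 1 + 1 + 1 = 4.

4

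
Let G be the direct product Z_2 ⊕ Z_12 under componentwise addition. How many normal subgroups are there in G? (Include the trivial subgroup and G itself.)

16

G is abelian, so every subgroup is normal.
G has 16 subgroups in total, hence 16 normal subgroups.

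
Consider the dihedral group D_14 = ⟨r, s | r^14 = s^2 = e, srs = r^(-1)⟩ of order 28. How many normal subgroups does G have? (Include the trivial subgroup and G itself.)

7

G has 28 subgroups. Checking conjugation-invariance by order — order 1: 1/1 normal; order 2: 1/15 normal; order 4: 0/7 normal; order 7: 1/1 normal; order 14: 3/3 normal; order 28: 1/1 normal.
Total normal subgroups: 7.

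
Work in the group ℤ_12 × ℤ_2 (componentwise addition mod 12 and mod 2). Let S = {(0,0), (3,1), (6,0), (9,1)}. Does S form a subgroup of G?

Yes

|S| = 4 divides |G| = 24, consistent with Lagrange.
S contains the identity, every element's inverse is in S, and S is closed under +: it is a subgroup.
In fact S = ⟨(3,1)⟩.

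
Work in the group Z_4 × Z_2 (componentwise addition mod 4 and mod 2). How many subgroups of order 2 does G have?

|G| = 8 and 2 | 8, so subgroups of order 2 are possible by Lagrange.
The subgroups of order 2 are: {(0,0), (0,1)}; {(0,0), (2,0)}; {(0,0), (2,1)}.
So G has 3 subgroups of order 2.

3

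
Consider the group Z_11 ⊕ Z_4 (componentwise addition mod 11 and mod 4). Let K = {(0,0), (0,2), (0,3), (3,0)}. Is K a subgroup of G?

(0,3) ∈ K but its inverse (0,1) ∉ K, so K is not a subgroup.

No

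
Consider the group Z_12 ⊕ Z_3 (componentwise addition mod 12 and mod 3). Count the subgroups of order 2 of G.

|G| = 36 and 2 | 36, so subgroups of order 2 are possible by Lagrange.
The subgroups of order 2 are: {(0,0), (6,0)}.
So G has 1 subgroup of order 2.

1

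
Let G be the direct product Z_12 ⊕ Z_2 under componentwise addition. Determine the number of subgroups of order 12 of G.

3

|G| = 24 and 12 | 24, so subgroups of order 12 are possible by Lagrange.
The subgroups of order 12 are: {(0,0), (0,1), (2,0), (2,1), (4,0), (4,1), (6,0), (6,1), (8,0), (8,1), (10,0), (10,1)}; {(0,0), (1,0), (2,0), (3,0), (4,0), (5,0), (6,0), (7,0), (8,0), (9,0), (10,0), (11,0)}; {(0,0), (1,1), (2,0), (3,1), (4,0), (5,1), (6,0), (7,1), (8,0), (9,1), (10,0), (11,1)}.
So G has 3 subgroups of order 12.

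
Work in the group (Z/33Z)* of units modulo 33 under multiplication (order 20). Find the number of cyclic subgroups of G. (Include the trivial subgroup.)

Each element a generates a cyclic subgroup ⟨a⟩; distinct elements may generate the same one (a cyclic group of order d has φ(d) generators).
Cyclic subgroups by order — order 1: 1; order 2: 3; order 5: 1; order 10: 3.
Total: 8.

8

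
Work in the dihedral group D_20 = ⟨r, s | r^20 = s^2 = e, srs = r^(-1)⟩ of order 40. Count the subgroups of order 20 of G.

|G| = 40 and 20 | 40, so subgroups of order 20 are possible by Lagrange.
The subgroups of order 20 are: {e, r, r^2, r^3, r^4, r^5, r^6, r^7, r^8, r^9, r^10, r^11, r^12, r^13, r^14, r^15, r^16, r^17, r^18, r^19}; {e, r^2, r^4, r^6, r^8, r^10, r^12, r^14, r^16, r^18, s, r^2s, r^4s, r^6s, r^8s, r^10s, r^12s, r^14s, r^16s, r^18s}; {e, r^2, r^4, r^6, r^8, r^10, r^12, r^14, r^16, r^18, rs, r^3s, r^5s, r^7s, r^9s, r^11s, r^13s, r^15s, r^17s, r^19s}.
So G has 3 subgroups of order 20.

3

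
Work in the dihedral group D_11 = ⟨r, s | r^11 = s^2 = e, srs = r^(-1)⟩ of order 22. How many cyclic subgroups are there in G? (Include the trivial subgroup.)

Each element a generates a cyclic subgroup ⟨a⟩; distinct elements may generate the same one (a cyclic group of order d has φ(d) generators).
Cyclic subgroups by order — order 1: 1; order 2: 11; order 11: 1.
Total: 13.

13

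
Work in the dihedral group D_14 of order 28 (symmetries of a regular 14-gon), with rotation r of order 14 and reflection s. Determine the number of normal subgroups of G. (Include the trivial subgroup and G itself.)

G has 28 subgroups. Checking conjugation-invariance by order — order 1: 1/1 normal; order 2: 1/15 normal; order 4: 0/7 normal; order 7: 1/1 normal; order 14: 3/3 normal; order 28: 1/1 normal.
Total normal subgroups: 7.

7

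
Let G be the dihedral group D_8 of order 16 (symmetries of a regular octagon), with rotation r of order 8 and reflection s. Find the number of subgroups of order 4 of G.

5

|G| = 16 and 4 | 16, so subgroups of order 4 are possible by Lagrange.
The subgroups of order 4 are: {e, r^2, r^4, r^6}; {e, r^4, r^2s, r^6s}; {e, r^4, r^3s, r^7s}; {e, r^4, s, r^4s}; … (5 in all).
So G has 5 subgroups of order 4.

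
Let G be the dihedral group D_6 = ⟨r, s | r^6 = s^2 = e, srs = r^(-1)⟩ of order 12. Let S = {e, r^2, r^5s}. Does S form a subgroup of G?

No

r^2 ∈ S but its inverse r^4 ∉ S, so S is not a subgroup.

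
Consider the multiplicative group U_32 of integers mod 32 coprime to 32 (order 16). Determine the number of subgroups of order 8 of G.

|G| = 16 and 8 | 16, so subgroups of order 8 are possible by Lagrange.
The subgroups of order 8 are: {1, 3, 9, 11, 17, 19, 25, 27}; {1, 5, 9, 13, 17, 21, 25, 29}; {1, 7, 9, 15, 17, 23, 25, 31}.
So G has 3 subgroups of order 8.

3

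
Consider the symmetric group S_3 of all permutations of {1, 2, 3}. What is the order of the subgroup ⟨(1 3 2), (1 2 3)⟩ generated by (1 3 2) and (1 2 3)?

3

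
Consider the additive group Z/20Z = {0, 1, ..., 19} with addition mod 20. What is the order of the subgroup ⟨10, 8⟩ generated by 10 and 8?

|⟨10⟩| = 2 and |⟨8⟩| = 5, so |H| is a multiple of lcm(2, 5) = 10 and divides |G| = 20.
Closing under the operation: H = {0, 2, 4, 6, 8, 10, 12, 14, 16, 18}, so |H| = 10.

10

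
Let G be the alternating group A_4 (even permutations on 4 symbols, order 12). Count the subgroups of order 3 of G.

4

|G| = 12 and 3 | 12, so subgroups of order 3 are possible by Lagrange.
The subgroups of order 3 are: {e, (1 2 3), (1 3 2)}; {e, (1 2 4), (1 4 2)}; {e, (1 3 4), (1 4 3)}; {e, (2 3 4), (2 4 3)}.
So G has 4 subgroups of order 3.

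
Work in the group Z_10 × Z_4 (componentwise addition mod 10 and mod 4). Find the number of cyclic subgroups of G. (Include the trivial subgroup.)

Group the elements of G by the cyclic subgroup they generate; each cyclic subgroup of order d accounts for φ(d) elements.
Cyclic subgroups by order — order 1: 1; order 2: 3; order 4: 2; order 5: 1; order 10: 3; order 20: 2.
Total: 12.

12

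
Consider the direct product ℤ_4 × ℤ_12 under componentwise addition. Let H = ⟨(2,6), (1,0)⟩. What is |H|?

|⟨(2,6)⟩| = 2 and |⟨(1,0)⟩| = 4, so |H| is a multiple of lcm(2, 4) = 4 and divides |G| = 48.
Closing under the operation: H = {(0,0), (0,6), (1,0), (1,6), (2,0), (2,6), (3,0), (3,6)}, so |H| = 8.

8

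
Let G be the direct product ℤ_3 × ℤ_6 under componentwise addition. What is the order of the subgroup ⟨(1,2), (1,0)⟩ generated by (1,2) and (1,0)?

|⟨(1,2)⟩| = 3 and |⟨(1,0)⟩| = 3, so |H| is a multiple of lcm(3, 3) = 3 and divides |G| = 18.
Closing under the operation: H = {(0,0), (0,2), (0,4), (1,0), (1,2), (1,4), (2,0), (2,2), (2,4)}, so |H| = 9.

9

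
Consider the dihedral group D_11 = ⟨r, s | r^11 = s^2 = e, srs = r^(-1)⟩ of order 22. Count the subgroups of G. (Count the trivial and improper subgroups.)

14

|G| = 22, so by Lagrange every subgroup order divides 22. Divisors: 1, 2, 11, 22.
Subgroups by order — order 1: 1; order 2: 11; order 11: 1; order 22: 1.
Total: 1 + 11 + 1 + 1 = 14.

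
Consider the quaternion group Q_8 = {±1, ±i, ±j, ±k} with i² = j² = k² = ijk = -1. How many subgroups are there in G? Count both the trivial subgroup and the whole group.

|G| = 8, so by Lagrange every subgroup order divides 8. Divisors: 1, 2, 4, 8.
Subgroups by order — order 1: 1; order 2: 1; order 4: 3; order 8: 1.
Total: 1 + 1 + 3 + 1 = 6.

6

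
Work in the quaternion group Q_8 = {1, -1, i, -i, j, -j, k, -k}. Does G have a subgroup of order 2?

Yes

2 | 8. A subgroup of order 2 is {1, -1}.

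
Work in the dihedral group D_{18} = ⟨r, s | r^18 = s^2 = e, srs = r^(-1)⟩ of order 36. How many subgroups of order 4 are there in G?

9

|G| = 36 and 4 | 36, so subgroups of order 4 are possible by Lagrange.
The subgroups of order 4 are: {e, r^9, rs, r^10s}; {e, r^9, r^2s, r^11s}; {e, r^9, r^3s, r^12s}; {e, r^9, r^4s, r^13s}; … (9 in all).
So G has 9 subgroups of order 4.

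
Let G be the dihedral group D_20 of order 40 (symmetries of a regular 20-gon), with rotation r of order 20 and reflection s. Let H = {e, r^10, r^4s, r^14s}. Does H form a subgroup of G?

Yes

|H| = 4 divides |G| = 40, consistent with Lagrange.
H contains the identity, every element's inverse is in H, and H is closed under ·: it is a subgroup.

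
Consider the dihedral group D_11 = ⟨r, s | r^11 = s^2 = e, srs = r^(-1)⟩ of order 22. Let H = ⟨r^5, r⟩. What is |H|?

11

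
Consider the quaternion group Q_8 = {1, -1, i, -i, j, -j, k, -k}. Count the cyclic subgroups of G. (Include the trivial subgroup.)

Each element a generates a cyclic subgroup ⟨a⟩; distinct elements may generate the same one (a cyclic group of order d has φ(d) generators).
Cyclic subgroups by order — order 1: 1; order 2: 1; order 4: 3.
Total: 5.

5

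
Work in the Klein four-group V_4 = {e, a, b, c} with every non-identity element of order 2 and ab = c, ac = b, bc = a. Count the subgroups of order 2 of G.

|G| = 4 and 2 | 4, so subgroups of order 2 are possible by Lagrange.
The subgroups of order 2 are: {e, a}; {e, b}; {e, c}.
So G has 3 subgroups of order 2.

3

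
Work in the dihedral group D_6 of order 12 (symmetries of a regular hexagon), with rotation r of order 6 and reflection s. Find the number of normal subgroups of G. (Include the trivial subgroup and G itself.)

7

G has 16 subgroups. Checking conjugation-invariance by order — order 1: 1/1 normal; order 2: 1/7 normal; order 3: 1/1 normal; order 4: 0/3 normal; order 6: 3/3 normal; order 12: 1/1 normal.
Total normal subgroups: 7.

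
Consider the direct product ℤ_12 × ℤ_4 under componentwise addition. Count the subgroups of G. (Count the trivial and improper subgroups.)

30

|G| = 48, so by Lagrange every subgroup order divides 48. Divisors: 1, 2, 3, 4, 6, 8, 12, 16, 24, 48.
Subgroups by order — order 1: 1; order 2: 3; order 3: 1; order 4: 7; order 6: 3; order 8: 3; order 12: 7; order 16: 1; order 24: 3; order 48: 1.
Total: 1 + 3 + 1 + 7 + 3 + 3 + 7 + 1 + 3 + 1 = 30.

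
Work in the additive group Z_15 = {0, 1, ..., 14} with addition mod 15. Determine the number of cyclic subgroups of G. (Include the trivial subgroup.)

4

A cyclic subgroup of order d is generated by each of its φ(d) elements of order d, so the cyclic subgroups of order d number (#elements of order d)/φ(d).
Cyclic subgroups by order — order 1: 1; order 3: 1; order 5: 1; order 15: 1.
Total: 4.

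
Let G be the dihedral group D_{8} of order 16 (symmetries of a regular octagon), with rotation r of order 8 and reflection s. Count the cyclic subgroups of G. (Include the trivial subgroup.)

12

Group the elements of G by the cyclic subgroup they generate; each cyclic subgroup of order d accounts for φ(d) elements.
Cyclic subgroups by order — order 1: 1; order 2: 9; order 4: 1; order 8: 1.
Total: 12.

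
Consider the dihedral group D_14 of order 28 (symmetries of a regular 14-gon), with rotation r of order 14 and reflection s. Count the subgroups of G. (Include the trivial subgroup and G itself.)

28

|G| = 28, so by Lagrange every subgroup order divides 28. Divisors: 1, 2, 4, 7, 14, 28.
Subgroups by order — order 1: 1; order 2: 15; order 4: 7; order 7: 1; order 14: 3; order 28: 1.
Total: 1 + 15 + 7 + 1 + 3 + 1 = 28.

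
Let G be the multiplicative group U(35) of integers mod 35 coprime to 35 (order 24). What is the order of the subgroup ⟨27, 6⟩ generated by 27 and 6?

8

|⟨27⟩| = 4 and |⟨6⟩| = 2, so |H| is a multiple of lcm(4, 2) = 4 and divides |G| = 24.
Closing under the operation: H = {1, 6, 8, 13, 22, 27, 29, 34}, so |H| = 8.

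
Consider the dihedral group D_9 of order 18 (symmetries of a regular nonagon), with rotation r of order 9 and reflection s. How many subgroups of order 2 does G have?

9

|G| = 18 and 2 | 18, so subgroups of order 2 are possible by Lagrange.
The subgroups of order 2 are: {e, r^2s}; {e, r^3s}; {e, r^4s}; {e, r^5s}; … (9 in all).
So G has 9 subgroups of order 2.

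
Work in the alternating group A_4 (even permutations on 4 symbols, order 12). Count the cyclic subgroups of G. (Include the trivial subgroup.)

8

A cyclic subgroup of order d is generated by each of its φ(d) elements of order d, so the cyclic subgroups of order d number (#elements of order d)/φ(d).
Cyclic subgroups by order — order 1: 1; order 2: 3; order 3: 4.
Total: 8.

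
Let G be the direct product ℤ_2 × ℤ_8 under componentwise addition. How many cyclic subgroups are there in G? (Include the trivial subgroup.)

Group the elements of G by the cyclic subgroup they generate; each cyclic subgroup of order d accounts for φ(d) elements.
Cyclic subgroups by order — order 1: 1; order 2: 3; order 4: 2; order 8: 2.
Total: 8.

8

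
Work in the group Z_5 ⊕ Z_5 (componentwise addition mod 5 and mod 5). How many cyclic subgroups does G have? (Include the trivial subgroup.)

Group the elements of G by the cyclic subgroup they generate; each cyclic subgroup of order d accounts for φ(d) elements.
Cyclic subgroups by order — order 1: 1; order 5: 6.
Total: 7.

7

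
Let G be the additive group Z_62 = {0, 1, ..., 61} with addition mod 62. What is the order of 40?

In Z_62, the order of an element a is n/gcd(a, n).
gcd(40, 62) = 2, so |⟨40⟩| = 62/2 = 31.

31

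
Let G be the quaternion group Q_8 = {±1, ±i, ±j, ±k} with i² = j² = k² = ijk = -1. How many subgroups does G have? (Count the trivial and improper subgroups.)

6

|G| = 8, so by Lagrange every subgroup order divides 8. Divisors: 1, 2, 4, 8.
Subgroups by order — order 1: 1; order 2: 1; order 4: 3; order 8: 1.
Total: 1 + 1 + 3 + 1 = 6.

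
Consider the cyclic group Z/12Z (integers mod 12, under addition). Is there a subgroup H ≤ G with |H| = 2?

Yes

2 | 12. A subgroup of order 2 is {0, 6}.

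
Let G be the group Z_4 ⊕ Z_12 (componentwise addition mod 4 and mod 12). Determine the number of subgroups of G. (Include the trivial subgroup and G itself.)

30

|G| = 48, so by Lagrange every subgroup order divides 48. Divisors: 1, 2, 3, 4, 6, 8, 12, 16, 24, 48.
Subgroups by order — order 1: 1; order 2: 3; order 3: 1; order 4: 7; order 6: 3; order 8: 3; order 12: 7; order 16: 1; order 24: 3; order 48: 1.
Total: 1 + 3 + 1 + 7 + 3 + 3 + 7 + 1 + 3 + 1 = 30.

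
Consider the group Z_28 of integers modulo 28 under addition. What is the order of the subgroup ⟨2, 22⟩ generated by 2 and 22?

|⟨2⟩| = 14 and |⟨22⟩| = 14, so |H| is a multiple of lcm(14, 14) = 14 and divides |G| = 28.
Closing under the operation: H = {0, 2, 4, 6, 8, 10, 12, 14, 16, 18, 20, 22, 24, 26}, so |H| = 14.

14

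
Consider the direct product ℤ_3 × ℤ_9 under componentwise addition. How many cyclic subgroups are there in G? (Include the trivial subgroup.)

8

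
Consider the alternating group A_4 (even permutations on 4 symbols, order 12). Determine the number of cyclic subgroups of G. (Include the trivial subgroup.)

8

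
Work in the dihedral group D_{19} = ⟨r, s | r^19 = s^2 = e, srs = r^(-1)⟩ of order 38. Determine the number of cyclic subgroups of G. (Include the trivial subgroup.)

21

Group the elements of G by the cyclic subgroup they generate; each cyclic subgroup of order d accounts for φ(d) elements.
Cyclic subgroups by order — order 1: 1; order 2: 19; order 19: 1.
Total: 21.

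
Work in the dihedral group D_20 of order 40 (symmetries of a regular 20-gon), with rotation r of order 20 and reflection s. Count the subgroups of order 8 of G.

5

|G| = 40 and 8 | 40, so subgroups of order 8 are possible by Lagrange.
The subgroups of order 8 are: {e, r^5, r^10, r^15, s, r^5s, r^10s, r^15s}; {e, r^5, r^10, r^15, rs, r^6s, r^11s, r^16s}; {e, r^5, r^10, r^15, r^2s, r^7s, r^12s, r^17s}; {e, r^5, r^10, r^15, r^3s, r^8s, r^13s, r^18s}; … (5 in all).
So G has 5 subgroups of order 8.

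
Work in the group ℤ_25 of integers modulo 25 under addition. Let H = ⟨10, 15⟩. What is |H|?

5

|⟨10⟩| = 5 and |⟨15⟩| = 5, so |H| is a multiple of lcm(5, 5) = 5 and divides |G| = 25.
Closing under the operation: H = {0, 5, 10, 15, 20}, so |H| = 5.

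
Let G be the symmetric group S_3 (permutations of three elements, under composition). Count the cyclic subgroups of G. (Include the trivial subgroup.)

Group the elements of G by the cyclic subgroup they generate; each cyclic subgroup of order d accounts for φ(d) elements.
Cyclic subgroups by order — order 1: 1; order 2: 3; order 3: 1.
Total: 5.

5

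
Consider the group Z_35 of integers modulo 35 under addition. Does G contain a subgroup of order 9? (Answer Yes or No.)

No

9 does not divide |G| = 35, so by Lagrange no subgroup of order 9 exists.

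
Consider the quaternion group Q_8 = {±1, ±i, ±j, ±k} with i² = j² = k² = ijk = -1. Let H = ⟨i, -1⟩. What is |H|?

4

|⟨i⟩| = 4 and |⟨-1⟩| = 2, so |H| is a multiple of lcm(4, 2) = 4 and divides |G| = 8.
Closing under the operation: H = {1, -1, i, -i}, so |H| = 4.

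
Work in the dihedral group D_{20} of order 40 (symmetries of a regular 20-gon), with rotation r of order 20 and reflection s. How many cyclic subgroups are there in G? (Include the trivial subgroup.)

26

Each element a generates a cyclic subgroup ⟨a⟩; distinct elements may generate the same one (a cyclic group of order d has φ(d) generators).
Cyclic subgroups by order — order 1: 1; order 2: 21; order 4: 1; order 5: 1; order 10: 1; order 20: 1.
Total: 26.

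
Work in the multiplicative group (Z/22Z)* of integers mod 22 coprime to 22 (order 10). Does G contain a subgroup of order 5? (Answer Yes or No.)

5 | 10. A subgroup of order 5 is {1, 3, 5, 9, 15}.

Yes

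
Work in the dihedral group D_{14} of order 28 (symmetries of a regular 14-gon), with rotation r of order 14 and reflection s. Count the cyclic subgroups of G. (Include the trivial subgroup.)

Each element a generates a cyclic subgroup ⟨a⟩; distinct elements may generate the same one (a cyclic group of order d has φ(d) generators).
Cyclic subgroups by order — order 1: 1; order 2: 15; order 7: 1; order 14: 1.
Total: 18.

18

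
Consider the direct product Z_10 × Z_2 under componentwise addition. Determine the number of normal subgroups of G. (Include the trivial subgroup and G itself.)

10

G is abelian, so every subgroup is normal.
G has 10 subgroups in total, hence 10 normal subgroups.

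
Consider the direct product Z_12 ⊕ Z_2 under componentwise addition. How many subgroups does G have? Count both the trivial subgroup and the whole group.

|G| = 24, so by Lagrange every subgroup order divides 24. Divisors: 1, 2, 3, 4, 6, 8, 12, 24.
Subgroups by order — order 1: 1; order 2: 3; order 3: 1; order 4: 3; order 6: 3; order 8: 1; order 12: 3; order 24: 1.
Total: 1 + 3 + 1 + 3 + 3 + 1 + 3 + 1 = 16.

16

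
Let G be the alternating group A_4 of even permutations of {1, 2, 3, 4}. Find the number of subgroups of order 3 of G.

|G| = 12 and 3 | 12, so subgroups of order 3 are possible by Lagrange.
The subgroups of order 3 are: {e, (1 2 3), (1 3 2)}; {e, (1 2 4), (1 4 2)}; {e, (1 3 4), (1 4 3)}; {e, (2 3 4), (2 4 3)}.
So G has 4 subgroups of order 3.

4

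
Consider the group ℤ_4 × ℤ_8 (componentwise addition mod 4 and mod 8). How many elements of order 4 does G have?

12

An element (a,b) has order lcm(ord(a), ord(b)); count pairs with lcm equal to 4.
Enumerating gives 12 such elements.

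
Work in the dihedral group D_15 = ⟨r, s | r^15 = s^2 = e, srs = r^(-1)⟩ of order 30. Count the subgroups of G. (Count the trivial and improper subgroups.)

|G| = 30, so by Lagrange every subgroup order divides 30. Divisors: 1, 2, 3, 5, 6, 10, 15, 30.
Subgroups by order — order 1: 1; order 2: 15; order 3: 1; order 5: 1; order 6: 5; order 10: 3; order 15: 1; order 30: 1.
Total: 1 + 15 + 1 + 1 + 5 + 3 + 1 + 1 = 28.

28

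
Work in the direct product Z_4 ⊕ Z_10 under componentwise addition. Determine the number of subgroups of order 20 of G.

3

|G| = 40 and 20 | 40, so subgroups of order 20 are possible by Lagrange.
The subgroups of order 20 are: {(0,0), (0,1), (0,2), (0,3), (0,4), (0,5), (0,6), (0,7), (0,8), (0,9), (2,0), (2,1), (2,2), (2,3), (2,4), (2,5), (2,6), (2,7), (2,8), (2,9)}; {(0,0), (0,2), (0,4), (0,6), (0,8), (1,0), (1,2), (1,4), (1,6), (1,8), (2,0), (2,2), (2,4), (2,6), (2,8), (3,0), (3,2), (3,4), (3,6), (3,8)}; {(0,0), (0,2), (0,4), (0,6), (0,8), (1,1), (1,3), (1,5), (1,7), (1,9), (2,0), (2,2), (2,4), (2,6), (2,8), (3,1), (3,3), (3,5), (3,7), (3,9)}.
So G has 3 subgroups of order 20.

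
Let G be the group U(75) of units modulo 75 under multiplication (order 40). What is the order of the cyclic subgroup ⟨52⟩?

20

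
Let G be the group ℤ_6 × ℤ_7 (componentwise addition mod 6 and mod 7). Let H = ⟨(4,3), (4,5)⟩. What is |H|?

|⟨(4,3)⟩| = 21 and |⟨(4,5)⟩| = 21, so |H| is a multiple of lcm(21, 21) = 21 and divides |G| = 42.
Closing under the operation: H = {(0,0), (0,1), (0,2), (0,3), (0,4), (0,5), (0,6), (2,0), (2,1), (2,2), (2,3), (2,4), (2,5), (2,6), (4,0), (4,1), (4,2), (4,3), (4,4), (4,5), (4,6)}, so |H| = 21.

21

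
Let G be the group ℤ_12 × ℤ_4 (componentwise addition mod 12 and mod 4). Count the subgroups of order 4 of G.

7

|G| = 48 and 4 | 48, so subgroups of order 4 are possible by Lagrange.
The subgroups of order 4 are: {(0,0), (0,1), (0,2), (0,3)}; {(0,0), (0,2), (6,0), (6,2)}; {(0,0), (0,2), (6,1), (6,3)}; {(0,0), (3,0), (6,0), (9,0)}; … (7 in all).
So G has 7 subgroups of order 4.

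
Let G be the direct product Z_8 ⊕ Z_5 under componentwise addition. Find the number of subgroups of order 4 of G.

1

|G| = 40 and 4 | 40, so subgroups of order 4 are possible by Lagrange.
The subgroups of order 4 are: {(0,0), (2,0), (4,0), (6,0)}.
So G has 1 subgroup of order 4.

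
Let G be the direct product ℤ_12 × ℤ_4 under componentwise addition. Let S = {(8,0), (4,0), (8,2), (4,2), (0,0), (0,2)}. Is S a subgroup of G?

|S| = 6 divides |G| = 48, consistent with Lagrange.
S contains the identity, every element's inverse is in S, and S is closed under +: it is a subgroup.
In fact S = ⟨(4,2)⟩.

Yes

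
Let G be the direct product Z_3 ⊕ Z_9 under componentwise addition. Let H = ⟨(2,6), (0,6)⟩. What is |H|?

|⟨(2,6)⟩| = 3 and |⟨(0,6)⟩| = 3, so |H| is a multiple of lcm(3, 3) = 3 and divides |G| = 27.
Closing under the operation: H = {(0,0), (0,3), (0,6), (1,0), (1,3), (1,6), (2,0), (2,3), (2,6)}, so |H| = 9.

9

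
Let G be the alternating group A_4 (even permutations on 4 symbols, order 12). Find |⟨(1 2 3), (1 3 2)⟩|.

3

|⟨(1 2 3)⟩| = 3 and |⟨(1 3 2)⟩| = 3, so |H| is a multiple of lcm(3, 3) = 3 and divides |G| = 12.
Closing under the operation: H = {e, (1 2 3), (1 3 2)}, so |H| = 3.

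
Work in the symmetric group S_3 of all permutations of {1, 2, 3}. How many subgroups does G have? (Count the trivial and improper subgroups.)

|G| = 6, so by Lagrange every subgroup order divides 6. Divisors: 1, 2, 3, 6.
Subgroups by order — order 1: 1; order 2: 3; order 3: 1; order 6: 1.
Total: 1 + 3 + 1 + 1 = 6.

6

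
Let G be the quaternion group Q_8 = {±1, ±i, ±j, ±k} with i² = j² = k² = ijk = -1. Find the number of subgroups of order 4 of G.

|G| = 8 and 4 | 8, so subgroups of order 4 are possible by Lagrange.
The subgroups of order 4 are: {1, -1, i, -i}; {1, -1, j, -j}; {1, -1, k, -k}.
So G has 3 subgroups of order 4.

3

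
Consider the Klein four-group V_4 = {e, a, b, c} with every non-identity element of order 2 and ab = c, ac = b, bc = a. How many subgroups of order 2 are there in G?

|G| = 4 and 2 | 4, so subgroups of order 2 are possible by Lagrange.
The subgroups of order 2 are: {e, a}; {e, b}; {e, c}.
So G has 3 subgroups of order 2.

3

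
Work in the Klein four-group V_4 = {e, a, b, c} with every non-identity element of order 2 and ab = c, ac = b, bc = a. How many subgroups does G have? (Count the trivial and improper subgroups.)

|G| = 4, so by Lagrange every subgroup order divides 4. Divisors: 1, 2, 4.
Subgroups by order — order 1: 1; order 2: 3; order 4: 1.
Total: 1 + 3 + 1 = 5.

5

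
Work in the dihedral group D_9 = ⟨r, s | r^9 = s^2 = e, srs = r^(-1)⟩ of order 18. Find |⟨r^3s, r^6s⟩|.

|⟨r^3s⟩| = 2 and |⟨r^6s⟩| = 2, so |H| is a multiple of lcm(2, 2) = 2 and divides |G| = 18.
Closing under the operation: H = {e, r^3, r^6, s, r^3s, r^6s}, so |H| = 6.

6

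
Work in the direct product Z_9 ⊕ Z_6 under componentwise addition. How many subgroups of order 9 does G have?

4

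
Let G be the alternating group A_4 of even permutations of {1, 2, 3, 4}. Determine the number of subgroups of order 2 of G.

|G| = 12 and 2 | 12, so subgroups of order 2 are possible by Lagrange.
The subgroups of order 2 are: {e, (1 2)(3 4)}; {e, (1 3)(2 4)}; {e, (1 4)(2 3)}.
So G has 3 subgroups of order 2.

3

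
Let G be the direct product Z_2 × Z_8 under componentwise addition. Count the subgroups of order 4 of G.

|G| = 16 and 4 | 16, so subgroups of order 4 are possible by Lagrange.
The subgroups of order 4 are: {(0,0), (0,2), (0,4), (0,6)}; {(0,0), (0,4), (1,0), (1,4)}; {(0,0), (0,4), (1,2), (1,6)}.
So G has 3 subgroups of order 4.

3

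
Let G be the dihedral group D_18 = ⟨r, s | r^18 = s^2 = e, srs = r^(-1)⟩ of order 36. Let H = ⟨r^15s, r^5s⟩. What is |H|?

18

|⟨r^15s⟩| = 2 and |⟨r^5s⟩| = 2, so |H| is a multiple of lcm(2, 2) = 2 and divides |G| = 36.
Closing under the operation: H = {e, r^2, r^4, r^6, r^8, r^10, r^12, r^14, r^16, rs, r^3s, r^5s, r^7s, r^9s, r^11s, r^13s, r^15s, r^17s}, so |H| = 18.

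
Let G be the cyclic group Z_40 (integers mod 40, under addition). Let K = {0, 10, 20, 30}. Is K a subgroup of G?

Yes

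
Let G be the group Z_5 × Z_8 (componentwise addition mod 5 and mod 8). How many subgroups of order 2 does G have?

|G| = 40 and 2 | 40, so subgroups of order 2 are possible by Lagrange.
The subgroups of order 2 are: {(0,0), (0,4)}.
So G has 1 subgroup of order 2.

1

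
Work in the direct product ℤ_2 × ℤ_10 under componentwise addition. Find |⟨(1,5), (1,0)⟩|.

|⟨(1,5)⟩| = 2 and |⟨(1,0)⟩| = 2, so |H| is a multiple of lcm(2, 2) = 2 and divides |G| = 20.
Closing under the operation: H = {(0,0), (0,5), (1,0), (1,5)}, so |H| = 4.

4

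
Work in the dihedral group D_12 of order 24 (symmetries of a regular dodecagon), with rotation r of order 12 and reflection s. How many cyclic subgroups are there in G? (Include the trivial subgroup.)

18

Group the elements of G by the cyclic subgroup they generate; each cyclic subgroup of order d accounts for φ(d) elements.
Cyclic subgroups by order — order 1: 1; order 2: 13; order 3: 1; order 4: 1; order 6: 1; order 12: 1.
Total: 18.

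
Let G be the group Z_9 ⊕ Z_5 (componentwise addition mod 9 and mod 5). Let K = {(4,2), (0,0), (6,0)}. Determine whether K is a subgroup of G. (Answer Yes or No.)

No

(6,0) ∈ K but its inverse (3,0) ∉ K, so K is not a subgroup.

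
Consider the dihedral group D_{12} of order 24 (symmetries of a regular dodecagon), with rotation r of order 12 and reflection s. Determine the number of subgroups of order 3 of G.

1

|G| = 24 and 3 | 24, so subgroups of order 3 are possible by Lagrange.
The subgroups of order 3 are: {e, r^4, r^8}.
So G has 1 subgroup of order 3.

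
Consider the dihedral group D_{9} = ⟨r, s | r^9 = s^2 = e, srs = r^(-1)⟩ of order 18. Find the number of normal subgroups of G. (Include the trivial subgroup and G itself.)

4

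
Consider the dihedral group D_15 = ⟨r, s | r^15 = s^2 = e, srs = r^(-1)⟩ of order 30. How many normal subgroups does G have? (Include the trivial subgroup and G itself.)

G has 28 subgroups. Checking conjugation-invariance by order — order 1: 1/1 normal; order 2: 0/15 normal; order 3: 1/1 normal; order 5: 1/1 normal; order 6: 0/5 normal; order 10: 0/3 normal; order 15: 1/1 normal; order 30: 1/1 normal.
Total normal subgroups: 5.

5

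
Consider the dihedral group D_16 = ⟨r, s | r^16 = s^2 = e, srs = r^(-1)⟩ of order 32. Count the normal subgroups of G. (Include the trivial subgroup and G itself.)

8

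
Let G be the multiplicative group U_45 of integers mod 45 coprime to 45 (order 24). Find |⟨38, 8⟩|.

12

|⟨38⟩| = 12 and |⟨8⟩| = 4, so |H| is a multiple of lcm(12, 4) = 12 and divides |G| = 24.
Closing under the operation: H = {1, 2, 4, 8, 16, 17, 19, 23, 31, 32, 34, 38}, so |H| = 12.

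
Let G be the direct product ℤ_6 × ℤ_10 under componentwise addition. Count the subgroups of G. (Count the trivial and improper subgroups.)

|G| = 60, so by Lagrange every subgroup order divides 60. Divisors: 1, 2, 3, 4, 5, 6, 10, 12, 15, 20, 30, 60.
Subgroups by order — order 1: 1; order 2: 3; order 3: 1; order 4: 1; order 5: 1; order 6: 3; order 10: 3; order 12: 1; order 15: 1; order 20: 1; order 30: 3; order 60: 1.
Total: 1 + 3 + 1 + 1 + 1 + 3 + 3 + 1 + 1 + 1 + 3 + 1 = 20.

20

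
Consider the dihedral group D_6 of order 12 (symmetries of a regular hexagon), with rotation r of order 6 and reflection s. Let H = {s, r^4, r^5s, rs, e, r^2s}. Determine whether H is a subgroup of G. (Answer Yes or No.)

No

r^4 ∈ H but its inverse r^2 ∉ H, so H is not a subgroup.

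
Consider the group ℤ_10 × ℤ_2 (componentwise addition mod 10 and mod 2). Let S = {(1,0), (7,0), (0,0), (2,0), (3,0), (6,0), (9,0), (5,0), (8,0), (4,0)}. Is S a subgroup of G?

|S| = 10 divides |G| = 20, consistent with Lagrange.
S contains the identity, every element's inverse is in S, and S is closed under +: it is a subgroup.
In fact S = ⟨(9,0)⟩.

Yes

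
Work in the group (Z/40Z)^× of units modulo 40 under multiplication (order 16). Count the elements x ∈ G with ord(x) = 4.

8

The elements of order 4 are: 3, 7, 13, 17, 23, 27, 33, 37.
That's 8.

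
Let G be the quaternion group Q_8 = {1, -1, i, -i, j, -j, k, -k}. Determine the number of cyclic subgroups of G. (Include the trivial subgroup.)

Group the elements of G by the cyclic subgroup they generate; each cyclic subgroup of order d accounts for φ(d) elements.
Cyclic subgroups by order — order 1: 1; order 2: 1; order 4: 3.
Total: 5.

5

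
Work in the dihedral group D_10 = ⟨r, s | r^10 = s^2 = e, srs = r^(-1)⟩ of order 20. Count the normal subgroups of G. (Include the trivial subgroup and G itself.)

G has 22 subgroups. Checking conjugation-invariance by order — order 1: 1/1 normal; order 2: 1/11 normal; order 4: 0/5 normal; order 5: 1/1 normal; order 10: 3/3 normal; order 20: 1/1 normal.
Total normal subgroups: 7.

7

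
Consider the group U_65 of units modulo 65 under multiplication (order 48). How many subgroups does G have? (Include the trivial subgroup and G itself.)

|G| = 48, so by Lagrange every subgroup order divides 48. Divisors: 1, 2, 3, 4, 6, 8, 12, 16, 24, 48.
Subgroups by order — order 1: 1; order 2: 3; order 3: 1; order 4: 7; order 6: 3; order 8: 3; order 12: 7; order 16: 1; order 24: 3; order 48: 1.
Total: 1 + 3 + 1 + 7 + 3 + 3 + 7 + 1 + 3 + 1 = 30.

30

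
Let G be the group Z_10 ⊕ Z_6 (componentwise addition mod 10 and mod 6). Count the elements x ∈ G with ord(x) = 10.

12

An element (a,b) has order lcm(ord(a), ord(b)); count pairs with lcm equal to 10.
Enumerating gives 12 such elements.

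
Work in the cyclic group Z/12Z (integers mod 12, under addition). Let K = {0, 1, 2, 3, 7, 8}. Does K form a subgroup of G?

1 ∈ K but its inverse 11 ∉ K, so K is not a subgroup.

No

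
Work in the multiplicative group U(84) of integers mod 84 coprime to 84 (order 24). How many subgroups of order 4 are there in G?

7

|G| = 24 and 4 | 24, so subgroups of order 4 are possible by Lagrange.
The subgroups of order 4 are: {1, 13, 29, 41}; {1, 13, 43, 55}; {1, 13, 71, 83}; {1, 29, 43, 71}; … (7 in all).
So G has 7 subgroups of order 4.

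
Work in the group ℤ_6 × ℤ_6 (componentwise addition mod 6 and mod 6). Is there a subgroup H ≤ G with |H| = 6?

6 | 36. A subgroup of order 6 is {(0,0), (0,1), (0,2), (0,3), (0,4), (0,5)}.

Yes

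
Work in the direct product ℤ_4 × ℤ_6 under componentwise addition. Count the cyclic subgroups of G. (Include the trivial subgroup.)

A cyclic subgroup of order d is generated by each of its φ(d) elements of order d, so the cyclic subgroups of order d number (#elements of order d)/φ(d).
Cyclic subgroups by order — order 1: 1; order 2: 3; order 3: 1; order 4: 2; order 6: 3; order 12: 2.
Total: 12.

12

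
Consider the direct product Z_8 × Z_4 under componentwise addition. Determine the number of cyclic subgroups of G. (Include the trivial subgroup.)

14

A cyclic subgroup of order d is generated by each of its φ(d) elements of order d, so the cyclic subgroups of order d number (#elements of order d)/φ(d).
Cyclic subgroups by order — order 1: 1; order 2: 3; order 4: 6; order 8: 4.
Total: 14.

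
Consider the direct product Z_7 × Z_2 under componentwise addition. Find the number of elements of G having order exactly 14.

An element (a,b) has order lcm(ord(a), ord(b)); count pairs with lcm equal to 14.
Enumerating gives 6 such elements.

6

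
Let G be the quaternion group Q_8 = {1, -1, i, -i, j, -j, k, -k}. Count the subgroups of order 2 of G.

1

|G| = 8 and 2 | 8, so subgroups of order 2 are possible by Lagrange.
The subgroups of order 2 are: {1, -1}.
So G has 1 subgroup of order 2.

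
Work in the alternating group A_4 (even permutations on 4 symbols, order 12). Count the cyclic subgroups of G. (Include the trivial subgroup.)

8

A cyclic subgroup of order d is generated by each of its φ(d) elements of order d, so the cyclic subgroups of order d number (#elements of order d)/φ(d).
Cyclic subgroups by order — order 1: 1; order 2: 3; order 3: 4.
Total: 8.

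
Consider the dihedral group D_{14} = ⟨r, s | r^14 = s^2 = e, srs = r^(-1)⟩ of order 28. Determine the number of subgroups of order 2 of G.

|G| = 28 and 2 | 28, so subgroups of order 2 are possible by Lagrange.
The subgroups of order 2 are: {e, r^10s}; {e, r^11s}; {e, r^12s}; {e, r^13s}; … (15 in all).
So G has 15 subgroups of order 2.

15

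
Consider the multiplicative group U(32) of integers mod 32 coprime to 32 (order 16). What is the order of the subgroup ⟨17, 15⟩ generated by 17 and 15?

4

|⟨17⟩| = 2 and |⟨15⟩| = 2, so |H| is a multiple of lcm(2, 2) = 2 and divides |G| = 16.
Closing under the operation: H = {1, 15, 17, 31}, so |H| = 4.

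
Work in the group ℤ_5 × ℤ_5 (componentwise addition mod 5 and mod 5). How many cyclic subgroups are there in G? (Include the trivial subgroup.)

A cyclic subgroup of order d is generated by each of its φ(d) elements of order d, so the cyclic subgroups of order d number (#elements of order d)/φ(d).
Cyclic subgroups by order — order 1: 1; order 5: 6.
Total: 7.

7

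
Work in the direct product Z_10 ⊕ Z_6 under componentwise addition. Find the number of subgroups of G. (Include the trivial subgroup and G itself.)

|G| = 60, so by Lagrange every subgroup order divides 60. Divisors: 1, 2, 3, 4, 5, 6, 10, 12, 15, 20, 30, 60.
Subgroups by order — order 1: 1; order 2: 3; order 3: 1; order 4: 1; order 5: 1; order 6: 3; order 10: 3; order 12: 1; order 15: 1; order 20: 1; order 30: 3; order 60: 1.
Total: 1 + 3 + 1 + 1 + 1 + 3 + 3 + 1 + 1 + 1 + 3 + 1 = 20.

20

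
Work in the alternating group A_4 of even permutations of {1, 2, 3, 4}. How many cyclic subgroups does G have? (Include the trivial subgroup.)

Group the elements of G by the cyclic subgroup they generate; each cyclic subgroup of order d accounts for φ(d) elements.
Cyclic subgroups by order — order 1: 1; order 2: 3; order 3: 4.
Total: 8.

8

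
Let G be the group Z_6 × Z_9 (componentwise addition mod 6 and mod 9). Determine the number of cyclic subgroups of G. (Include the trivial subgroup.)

16

A cyclic subgroup of order d is generated by each of its φ(d) elements of order d, so the cyclic subgroups of order d number (#elements of order d)/φ(d).
Cyclic subgroups by order — order 1: 1; order 2: 1; order 3: 4; order 6: 4; order 9: 3; order 18: 3.
Total: 16.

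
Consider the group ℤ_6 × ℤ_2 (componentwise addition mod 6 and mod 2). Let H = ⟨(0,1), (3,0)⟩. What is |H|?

|⟨(0,1)⟩| = 2 and |⟨(3,0)⟩| = 2, so |H| is a multiple of lcm(2, 2) = 2 and divides |G| = 12.
Closing under the operation: H = {(0,0), (0,1), (3,0), (3,1)}, so |H| = 4.

4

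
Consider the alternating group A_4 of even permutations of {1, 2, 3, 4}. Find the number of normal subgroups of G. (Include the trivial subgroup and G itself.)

3

G has 10 subgroups. Checking conjugation-invariance by order — order 1: 1/1 normal; order 2: 0/3 normal; order 3: 0/4 normal; order 4: 1/1 normal; order 12: 1/1 normal.
Total normal subgroups: 3.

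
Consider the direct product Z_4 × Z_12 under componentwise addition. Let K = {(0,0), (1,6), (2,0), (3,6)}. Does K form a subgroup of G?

Yes

|K| = 4 divides |G| = 48, consistent with Lagrange.
K contains the identity, every element's inverse is in K, and K is closed under +: it is a subgroup.
In fact K = ⟨(1,6)⟩.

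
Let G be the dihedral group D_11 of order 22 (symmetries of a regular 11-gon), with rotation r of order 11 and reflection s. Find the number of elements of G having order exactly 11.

10

Enumerating element orders in G gives 10 elements of order 11.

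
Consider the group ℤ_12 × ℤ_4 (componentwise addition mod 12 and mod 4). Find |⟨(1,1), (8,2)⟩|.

|⟨(1,1)⟩| = 12 and |⟨(8,2)⟩| = 6, so |H| is a multiple of lcm(12, 6) = 12 and divides |G| = 48.
Closing under the operation: H = {(0,0), (0,2), (1,1), (1,3), (2,0), (2,2), (3,1), (3,3), (4,0), (4,2), (5,1), (5,3), (6,0), (6,2), (7,1), (7,3), (8,0), (8,2), (9,1), (9,3), (10,0), (10,2), (11,1), (11,3)}, so |H| = 24.

24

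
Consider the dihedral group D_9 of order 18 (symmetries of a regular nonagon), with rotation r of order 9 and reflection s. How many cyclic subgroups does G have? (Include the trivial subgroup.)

12

A cyclic subgroup of order d is generated by each of its φ(d) elements of order d, so the cyclic subgroups of order d number (#elements of order d)/φ(d).
Cyclic subgroups by order — order 1: 1; order 2: 9; order 3: 1; order 9: 1.
Total: 12.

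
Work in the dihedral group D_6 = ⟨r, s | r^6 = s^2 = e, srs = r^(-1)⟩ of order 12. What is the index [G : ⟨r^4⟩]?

4

|⟨r^4⟩| = 3 and |G| = 12.
By Lagrange, [G : H] = |G|/|H| = 12/3 = 4.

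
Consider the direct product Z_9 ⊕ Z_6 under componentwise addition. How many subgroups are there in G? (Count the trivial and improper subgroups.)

|G| = 54, so by Lagrange every subgroup order divides 54. Divisors: 1, 2, 3, 6, 9, 18, 27, 54.
Subgroups by order — order 1: 1; order 2: 1; order 3: 4; order 6: 4; order 9: 4; order 18: 4; order 27: 1; order 54: 1.
Total: 1 + 1 + 4 + 4 + 4 + 4 + 1 + 1 = 20.

20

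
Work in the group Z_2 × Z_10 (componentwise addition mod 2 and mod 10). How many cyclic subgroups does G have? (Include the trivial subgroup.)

8

A cyclic subgroup of order d is generated by each of its φ(d) elements of order d, so the cyclic subgroups of order d number (#elements of order d)/φ(d).
Cyclic subgroups by order — order 1: 1; order 2: 3; order 5: 1; order 10: 3.
Total: 8.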